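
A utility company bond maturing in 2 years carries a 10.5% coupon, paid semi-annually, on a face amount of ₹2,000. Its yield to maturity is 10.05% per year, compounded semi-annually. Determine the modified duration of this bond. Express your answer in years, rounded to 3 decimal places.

1.767 years

Periodic yield y = 0.05025. First find Macaulay duration:
  t   CF        PV=CF/(1+0.05025)^t    t·PV
  1       105.00        99.9762        99.9762
  2       105.00        95.1928       190.3855
  3       105.00        90.6382       271.9146
  4     2,105.00     1,730.1404     6,920.5615
  Σ                  2,015.9475     7,482.8378
P = 2,015.9475; Macaulay duration = 7,482.8378 / 2,015.9475 = 3.71182 half-year periods = 1.85591 years.
Modified duration = D_Mac / (1 + y) = 1.85591 / 1.05025 = 1.76711 years.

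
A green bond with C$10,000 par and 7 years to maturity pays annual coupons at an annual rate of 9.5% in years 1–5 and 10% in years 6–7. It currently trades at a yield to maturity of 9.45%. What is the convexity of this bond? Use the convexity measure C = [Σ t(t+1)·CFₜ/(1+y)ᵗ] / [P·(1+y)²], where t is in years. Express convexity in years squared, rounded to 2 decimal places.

32.99

With y = 0.0945:
  t   CF        PV=CF/(1+0.0945)^t    t·PV        t(t+1)·PV
  1       950.00       867.9762       867.9762       1,735.9525
  2       950.00       793.0345     1,586.0690       4,758.2069
  3       950.00       724.5633     2,173.6898       8,694.7591
  4       950.00       662.0039     2,648.0156      13,240.0778
  5       950.00       604.8459     3,024.2297      18,145.3784
  6     1,000.00       581.7085     3,490.2510      24,431.7567
  7    11,000.00     5,846.3165    40,924.2156     327,393.7247
  Σ                 10,080.4488    54,714.4468     398,399.8562
P = 10,080.4488.
Convexity = Σ t(t+1)·PV / [P·(1+y)²] = 398,399.8562 / (10,080.4488 × 1.197930) = 32.99193.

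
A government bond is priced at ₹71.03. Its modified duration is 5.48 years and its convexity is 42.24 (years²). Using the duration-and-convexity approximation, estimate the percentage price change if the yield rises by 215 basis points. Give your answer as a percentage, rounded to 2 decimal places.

Duration effect: -D_mod·Δy = -5.48 × (+0.0215) = -0.117820
Convexity effect: ½·C·(Δy)² = 0.5 × 42.24 × (0.0215)² = +0.00976272
ΔP/P ≈ -0.117820 + 0.00976272 = -0.10805728
= -10.805728%.

-10.81%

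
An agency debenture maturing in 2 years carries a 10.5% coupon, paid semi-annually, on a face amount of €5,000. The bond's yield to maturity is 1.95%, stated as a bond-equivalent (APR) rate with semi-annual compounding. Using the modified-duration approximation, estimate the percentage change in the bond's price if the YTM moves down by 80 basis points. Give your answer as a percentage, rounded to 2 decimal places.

Periodic yield y = 0.00975. Modified duration first:
  t   CF        PV=CF/(1+0.00975)^t    t·PV
  1       262.50       259.9653       259.9653
  2       262.50       257.4552       514.9103
  3       262.50       254.9692       764.9076
  4     5,262.50     5,062.1693    20,248.6770
  Σ                  5,834.5589    21,788.4602
P = 5,834.5589; D_Mac = 3.73438 half-year periods = 1.86719 yrs; D_mod = 1.86719/(1+0.00975) = 1.84916 yrs.
ΔP/P ≈ -D_mod · Δy = -1.84916 × (-0.008) = +0.014793 = +1.4793%.

+1.48%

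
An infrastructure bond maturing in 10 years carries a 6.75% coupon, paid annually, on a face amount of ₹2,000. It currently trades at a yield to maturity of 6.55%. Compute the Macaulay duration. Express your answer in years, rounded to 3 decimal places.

7.604 years

Periodic yield y = 0.0655. Discount each cash flow and weight by its year:
  t   CF        PV=CF/(1+0.0655)^t    t·PV
  1       135.00       126.7011       126.7011
  2       135.00       118.9123       237.8246
  3       135.00       111.6024       334.8071
  4       135.00       104.7418       418.9671
  5       135.00        98.3029       491.5147
  6       135.00        92.2599       553.5595
  7       135.00        86.5884       606.1186
  8       135.00        81.2655       650.1239
  9       135.00        76.2698       686.4283
  10    2,135.00     1,132.0441    11,320.4408
  Σ                  2,028.6882    15,426.4858
Price P = Σ PV = 2,028.6882.
Macaulay duration = Σ(t·PV) / P = 15,426.4858 / 2,028.6882 = 7.60417 years.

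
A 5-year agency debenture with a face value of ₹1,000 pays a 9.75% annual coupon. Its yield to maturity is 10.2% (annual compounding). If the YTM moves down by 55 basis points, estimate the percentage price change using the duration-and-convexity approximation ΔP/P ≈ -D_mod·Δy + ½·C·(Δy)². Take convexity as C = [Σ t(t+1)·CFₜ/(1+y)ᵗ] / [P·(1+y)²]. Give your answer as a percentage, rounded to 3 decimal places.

+2.115%

With y = 0.102:
  t   CF        PV=CF/(1+0.102)^t    t·PV        t(t+1)·PV
  1        97.50        88.4755        88.4755         176.9510
  2        97.50        80.2863       160.5726         481.7178
  3        97.50        72.8551       218.5652         874.2609
  4        97.50        66.1117       264.4467       1,322.2337
  5     1,097.50       675.2997     3,376.4985      20,258.9910
  Σ                    983.0283     4,108.5586      23,114.1544
P = 983.0283; D_Mac = 4.17949 yrs; D_mod = 3.79264 yrs; C = 19.36194.
Duration effect: -3.79264 × (-0.0055) = +0.020860
Convexity effect: 0.5 × 19.36194 × (-0.0055)² = +0.0002928
ΔP/P ≈ +0.020860 + 0.0002928 = +0.021152 = +2.1152%.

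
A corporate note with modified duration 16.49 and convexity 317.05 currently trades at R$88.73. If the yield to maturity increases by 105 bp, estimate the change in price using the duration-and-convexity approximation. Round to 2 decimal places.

-R$13.81

Duration effect: -D_mod·Δy = -16.49 × (+0.0105) = -0.173145
Convexity effect: ½·C·(Δy)² = 0.5 × 317.05 × (0.0105)² = +0.01747738125
ΔP/P ≈ -0.173145 + 0.01747738125 = -0.15566761875
ΔP ≈ 88.73 × (-0.15566761875) = -13.8123878116875.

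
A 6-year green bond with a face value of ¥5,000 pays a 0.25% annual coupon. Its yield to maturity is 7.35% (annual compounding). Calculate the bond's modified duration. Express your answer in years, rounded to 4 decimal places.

5.5445 years

Periodic yield y = 0.0735. First find Macaulay duration:
  t   CF        PV=CF/(1+0.0735)^t    t·PV
  1        12.50        11.6442        11.6442
  2        12.50        10.8469        21.6938
  3        12.50        10.1042        30.3127
  4        12.50         9.4124        37.6497
  5        12.50         8.7680        43.8399
  6     5,012.50     3,275.2322    19,651.3931
  Σ                  3,326.0079    19,796.5335
P = 3,326.0079; Macaulay duration = 19,796.5335 / 3,326.0079 = 5.95204 years.
Modified duration = D_Mac / (1 + y) = 5.95204 / 1.0735 = 5.54452 years.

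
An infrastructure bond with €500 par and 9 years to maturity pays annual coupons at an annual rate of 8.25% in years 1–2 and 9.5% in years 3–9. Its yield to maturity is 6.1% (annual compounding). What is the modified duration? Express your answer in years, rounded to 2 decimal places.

Periodic yield y = 0.061. First find Macaulay duration:
  t   CF        PV=CF/(1+0.061)^t    t·PV
  1        41.25        38.8784        38.8784
  2        41.25        36.6432        73.2864
  3        47.50        39.7693       119.3078
  4        47.50        37.4828       149.9312
  5        47.50        35.3278       176.6390
  6        47.50        33.2967       199.7803
  7        47.50        31.3824       219.6767
  8        47.50        29.5781       236.6249
  9       547.50       321.3259     2,891.9327
  Σ                    603.6845     4,106.0574
P = 603.6845; Macaulay duration = 4,106.0574 / 603.6845 = 6.80166 years.
Modified duration = D_Mac / (1 + y) = 6.80166 / 1.061 = 6.41061 years.

6.41 years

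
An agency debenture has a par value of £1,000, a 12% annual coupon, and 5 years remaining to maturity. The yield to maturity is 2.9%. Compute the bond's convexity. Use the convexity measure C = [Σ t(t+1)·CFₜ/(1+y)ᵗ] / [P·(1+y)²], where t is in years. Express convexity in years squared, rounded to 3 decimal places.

22.313

With y = 0.029:
  t   CF        PV=CF/(1+0.029)^t    t·PV        t(t+1)·PV
  1       120.00       116.6181       116.6181         233.2362
  2       120.00       113.3315       226.6629         679.9888
  3       120.00       110.1375       330.4124       1,321.6497
  4       120.00       107.0335       428.1340       2,140.6701
  5     1,120.00       970.8254     4,854.1272      29,124.7632
  Σ                  1,417.9460     5,955.9547      33,500.3080
P = 1,417.9460.
Convexity = Σ t(t+1)·PV / [P·(1+y)²] = 33,500.3080 / (1,417.9460 × 1.058841) = 22.31302.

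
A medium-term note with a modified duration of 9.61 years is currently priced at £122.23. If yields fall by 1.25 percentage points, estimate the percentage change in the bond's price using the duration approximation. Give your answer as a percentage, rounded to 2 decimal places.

Duration approximation: ΔP/P ≈ -D_mod · Δy = -9.61 × (-0.0125) = +0.120125.
As a percentage: +12.0125%.

+12.01%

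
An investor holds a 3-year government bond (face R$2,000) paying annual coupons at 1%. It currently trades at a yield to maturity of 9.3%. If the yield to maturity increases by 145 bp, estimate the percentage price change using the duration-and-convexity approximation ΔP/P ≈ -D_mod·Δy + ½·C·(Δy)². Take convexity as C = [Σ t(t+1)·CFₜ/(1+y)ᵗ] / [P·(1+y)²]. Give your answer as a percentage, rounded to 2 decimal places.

-3.83%

With y = 0.093:
  t   CF        PV=CF/(1+0.093)^t    t·PV        t(t+1)·PV
  1        20.00        18.2983        18.2983          36.5965
  2        20.00        16.7413        33.4826         100.4479
  3     2,020.00     1,547.0020     4,641.0061      18,564.0244
  Σ                  1,582.0416     4,692.7870      18,701.0688
P = 1,582.0416; D_Mac = 2.96629 yrs; D_mod = 2.71389 yrs; C = 9.89483.
Duration effect: -2.71389 × (+0.0145) = -0.039351
Convexity effect: 0.5 × 9.89483 × (0.0145)² = +0.0010402
ΔP/P ≈ -0.039351 + 0.0010402 = -0.038311 = -3.8311%.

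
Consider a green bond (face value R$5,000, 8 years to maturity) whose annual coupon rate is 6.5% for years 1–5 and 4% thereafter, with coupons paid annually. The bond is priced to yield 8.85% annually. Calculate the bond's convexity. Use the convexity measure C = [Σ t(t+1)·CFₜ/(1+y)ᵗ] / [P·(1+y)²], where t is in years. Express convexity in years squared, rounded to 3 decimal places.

44.357

With y = 0.0885:
  t   CF        PV=CF/(1+0.0885)^t    t·PV        t(t+1)·PV
  1       325.00       298.5760       298.5760         597.1520
  2       325.00       274.3004       548.6009       1,645.8026
  3       325.00       251.9986       755.9957       3,023.9827
  4       325.00       231.5099       926.0397       4,630.1986
  5       325.00       212.6871     1,063.4356       6,380.6137
  6       200.00       120.2429       721.4573       5,050.2013
  7       200.00       110.4666       773.2662       6,186.1292
  8     5,200.00     2,638.6141    21,108.9127     189,980.2142
  Σ                  4,138.3956    26,196.2841     217,494.2944
P = 4,138.3956.
Convexity = Σ t(t+1)·PV / [P·(1+y)²] = 217,494.2944 / (4,138.3956 × 1.184832) = 44.35668.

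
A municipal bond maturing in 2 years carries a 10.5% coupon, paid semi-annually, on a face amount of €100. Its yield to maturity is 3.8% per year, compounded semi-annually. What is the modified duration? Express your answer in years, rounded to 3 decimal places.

Periodic yield y = 0.019. First find Macaulay duration:
  t   CF        PV=CF/(1+0.019)^t    t·PV
  1         5.25         5.1521         5.1521
  2         5.25         5.0560        10.1121
  3         5.25         4.9618        14.8853
  4       105.25        97.6170       390.4679
  Σ                    112.7869       420.6174
P = 112.7869; Macaulay duration = 420.6174 / 112.7869 = 3.72931 half-year periods = 1.86466 years.
Modified duration = D_Mac / (1 + y) = 1.86466 / 1.019 = 1.82989 years.

1.830 years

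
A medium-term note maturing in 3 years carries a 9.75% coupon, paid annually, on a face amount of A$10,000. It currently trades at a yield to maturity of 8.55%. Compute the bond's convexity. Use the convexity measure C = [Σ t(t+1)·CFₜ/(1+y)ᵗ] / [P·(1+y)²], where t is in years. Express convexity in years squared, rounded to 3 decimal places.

9.036

With y = 0.0855:
  t   CF        PV=CF/(1+0.0855)^t    t·PV        t(t+1)·PV
  1       975.00       898.2036       898.2036       1,796.4072
  2       975.00       827.4561     1,654.9122       4,964.7366
  3    10,975.00     8,580.5484    25,741.6452     102,966.5808
  Σ                 10,306.2081    28,294.7610     109,727.7246
P = 10,306.2081.
Convexity = Σ t(t+1)·PV / [P·(1+y)²] = 109,727.7246 / (10,306.2081 × 1.178310) = 9.03562.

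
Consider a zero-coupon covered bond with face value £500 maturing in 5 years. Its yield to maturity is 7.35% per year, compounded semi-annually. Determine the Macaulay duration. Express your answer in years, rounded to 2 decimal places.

5.00 years

A zero-coupon bond has a single cash flow at maturity, so its Macaulay duration equals its maturity: 5 years.
(Equivalently: 10 semi-annual periods ÷ 2 = 5 years.)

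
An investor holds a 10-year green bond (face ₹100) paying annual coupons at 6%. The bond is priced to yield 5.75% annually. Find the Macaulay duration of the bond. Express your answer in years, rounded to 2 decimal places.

Periodic yield y = 0.0575. Discount each cash flow and weight by its year:
  t   CF        PV=CF/(1+0.0575)^t    t·PV
  1         6.00         5.6738         5.6738
  2         6.00         5.3653        10.7305
  3         6.00         5.0735        15.2206
  4         6.00         4.7977        19.1907
  5         6.00         4.5368        22.6840
  6         6.00         4.2901        25.7407
  7         6.00         4.0568        28.3979
  8         6.00         3.8363        30.6901
  9         6.00         3.6277        32.6490
  10      106.00        60.6041       606.0411
  Σ                    101.8620       797.0184
Price P = Σ PV = 101.8620.
Macaulay duration = Σ(t·PV) / P = 797.0184 / 101.8620 = 7.82449 years.

7.82 years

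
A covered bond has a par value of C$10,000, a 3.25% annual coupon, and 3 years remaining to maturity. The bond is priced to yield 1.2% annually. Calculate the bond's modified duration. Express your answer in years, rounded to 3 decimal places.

Periodic yield y = 0.012. First find Macaulay duration:
  t   CF        PV=CF/(1+0.012)^t    t·PV
  1       325.00       321.1462       321.1462
  2       325.00       317.3382       634.6764
  3    10,325.00     9,962.0455    29,886.1366
  Σ                 10,600.5300    30,841.9592
P = 10,600.5300; Macaulay duration = 30,841.9592 / 10,600.5300 = 2.90947 years.
Modified duration = D_Mac / (1 + y) = 2.90947 / 1.012 = 2.87497 years.

2.875 years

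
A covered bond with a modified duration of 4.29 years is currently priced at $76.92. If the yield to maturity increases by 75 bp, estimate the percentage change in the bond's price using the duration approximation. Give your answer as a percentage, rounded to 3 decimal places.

Duration approximation: ΔP/P ≈ -D_mod · Δy = -4.29 × (+0.0075) = -0.032175.
As a percentage: -3.2175%.

-3.218%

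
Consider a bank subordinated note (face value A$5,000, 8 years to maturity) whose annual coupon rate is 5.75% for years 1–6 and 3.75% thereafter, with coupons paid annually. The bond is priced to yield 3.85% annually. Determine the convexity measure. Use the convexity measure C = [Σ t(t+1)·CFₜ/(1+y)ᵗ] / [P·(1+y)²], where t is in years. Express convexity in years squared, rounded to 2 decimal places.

With y = 0.0385:
  t   CF        PV=CF/(1+0.0385)^t    t·PV        t(t+1)·PV
  1       287.50       276.8416       276.8416         553.6832
  2       287.50       266.5783       533.1567       1,599.4700
  3       287.50       256.6956       770.0867       3,080.3466
  4       287.50       247.1792       988.7166       4,943.5831
  5       287.50       238.0156     1,190.0778       7,140.4667
  6       287.50       229.1917     1,375.1501       9,626.0505
  7       187.50       143.9315     1,007.5203       8,060.1624
  8     5,187.50     3,834.4767    30,675.8136     276,082.3221
  Σ                  5,492.9100    36,817.3633     311,086.0847
P = 5,492.9100.
Convexity = Σ t(t+1)·PV / [P·(1+y)²] = 311,086.0847 / (5,492.9100 × 1.078482) = 52.51279.

52.51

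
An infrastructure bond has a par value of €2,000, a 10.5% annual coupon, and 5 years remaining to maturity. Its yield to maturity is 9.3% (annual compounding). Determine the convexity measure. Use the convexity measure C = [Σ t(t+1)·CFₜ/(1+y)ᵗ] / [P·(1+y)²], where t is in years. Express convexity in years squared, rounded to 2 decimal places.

With y = 0.093:
  t   CF        PV=CF/(1+0.093)^t    t·PV        t(t+1)·PV
  1       210.00       192.1317       192.1317         384.2635
  2       210.00       175.7838       351.5677       1,054.7031
  3       210.00       160.8269       482.4808       1,929.9233
  4       210.00       147.1427       588.5707       2,942.8535
  5     2,210.00     1,416.7443     7,083.7213      42,502.3280
  Σ                  2,092.6295     8,698.4723      48,814.0714
P = 2,092.6295.
Convexity = Σ t(t+1)·PV / [P·(1+y)²] = 48,814.0714 / (2,092.6295 × 1.194649) = 19.52596.

19.53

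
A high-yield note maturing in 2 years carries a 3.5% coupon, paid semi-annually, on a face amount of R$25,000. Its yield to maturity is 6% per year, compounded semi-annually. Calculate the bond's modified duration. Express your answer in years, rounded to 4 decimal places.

Periodic yield y = 0.03. First find Macaulay duration:
  t   CF        PV=CF/(1+0.03)^t    t·PV
  1       437.50       424.7573       424.7573
  2       437.50       412.3857       824.7714
  3       437.50       400.3745     1,201.1234
  4    25,437.50    22,600.8893    90,403.5571
  Σ                 23,838.4067    92,854.2093
P = 23,838.4067; Macaulay duration = 92,854.2093 / 23,838.4067 = 3.89515 half-year periods = 1.94758 years.
Modified duration = D_Mac / (1 + y) = 1.94758 / 1.03 = 1.89085 years.

1.8909 years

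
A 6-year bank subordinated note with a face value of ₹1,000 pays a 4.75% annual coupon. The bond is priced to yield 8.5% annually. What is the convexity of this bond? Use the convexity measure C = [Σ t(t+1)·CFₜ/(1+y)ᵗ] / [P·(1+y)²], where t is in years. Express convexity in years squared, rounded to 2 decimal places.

30.09

With y = 0.085:
  t   CF        PV=CF/(1+0.085)^t    t·PV        t(t+1)·PV
  1        47.50        43.7788        43.7788          87.5576
  2        47.50        40.3491        80.6983         242.0948
  3        47.50        37.1881       111.5644         446.2576
  4        47.50        34.2748       137.0991         685.4956
  5        47.50        31.5897       157.9483         947.6897
  6     1,047.50       642.0600     3,852.3599      26,966.5193
  Σ                    829.2405     4,383.4488      29,375.6145
P = 829.2405.
Convexity = Σ t(t+1)·PV / [P·(1+y)²] = 29,375.6145 / (829.2405 × 1.177225) = 30.09172.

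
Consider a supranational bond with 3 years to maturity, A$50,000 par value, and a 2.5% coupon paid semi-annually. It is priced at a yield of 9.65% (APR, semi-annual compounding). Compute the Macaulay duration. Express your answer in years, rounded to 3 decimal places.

2.897 years

Periodic yield y = 0.04825. Discount each cash flow and weight by its period:
  t   CF        PV=CF/(1+0.04825)^t    t·PV
  1       625.00       596.2318       596.2318
  2       625.00       568.7878     1,137.5756
  3       625.00       542.6070     1,627.8210
  4       625.00       517.6313     2,070.5252
  5       625.00       493.8052     2,469.0260
  6    50,625.00    38,157.1395   228,942.8370
  Σ                 40,876.2026   236,844.0167
Price P = Σ PV = 40,876.2026.
Macaulay duration = Σ(t·PV) / P = 236,844.0167 / 40,876.2026 = 5.79418 half-year periods.
In years: 5.79418 / 2 = 2.89709 years.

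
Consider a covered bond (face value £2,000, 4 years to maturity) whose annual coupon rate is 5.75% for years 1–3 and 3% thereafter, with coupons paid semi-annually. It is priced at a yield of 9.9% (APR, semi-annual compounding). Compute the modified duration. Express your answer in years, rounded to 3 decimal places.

3.424 years

Periodic yield y = 0.0495. First find Macaulay duration:
  t   CF        PV=CF/(1+0.0495)^t    t·PV
  1        57.50        54.7880        54.7880
  2        57.50        52.2039       104.4078
  3        57.50        49.7417       149.2251
  4        57.50        47.3956       189.5824
  5        57.50        45.1602       225.8009
  6        57.50        43.0302       258.1811
  7        30.00        21.3916       149.7415
  8     2,030.00     1,379.2294    11,033.8349
  Σ                  1,692.9406    12,165.5617
P = 1,692.9406; Macaulay duration = 12,165.5617 / 1,692.9406 = 7.18605 half-year periods = 3.59303 years.
Modified duration = D_Mac / (1 + y) = 3.59303 / 1.0495 = 3.42356 years.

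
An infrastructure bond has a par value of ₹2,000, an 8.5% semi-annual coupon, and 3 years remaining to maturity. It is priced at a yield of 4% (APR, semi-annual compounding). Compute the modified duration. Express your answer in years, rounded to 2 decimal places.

Periodic yield y = 0.02. First find Macaulay duration:
  t   CF        PV=CF/(1+0.02)^t    t·PV
  1        85.00        83.3333        83.3333
  2        85.00        81.6993       163.3987
  3        85.00        80.0974       240.2922
  4        85.00        78.5269       314.1074
  5        85.00        76.9871       384.9356
  6     2,085.00     1,851.4203    11,108.5220
  Σ                  2,252.0644    12,294.5893
P = 2,252.0644; Macaulay duration = 12,294.5893 / 2,252.0644 = 5.45925 half-year periods = 2.72963 years.
Modified duration = D_Mac / (1 + y) = 2.72963 / 1.02 = 2.67610 years.

2.68 years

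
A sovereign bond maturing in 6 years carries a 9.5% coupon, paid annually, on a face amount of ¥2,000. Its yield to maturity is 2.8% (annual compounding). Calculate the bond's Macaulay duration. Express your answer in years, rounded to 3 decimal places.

5.021 years

Periodic yield y = 0.028. Discount each cash flow and weight by its year:
  t   CF        PV=CF/(1+0.028)^t    t·PV
  1       190.00       184.8249       184.8249
  2       190.00       179.7908       359.5815
  3       190.00       174.8937       524.6812
  4       190.00       170.1301       680.5204
  5       190.00       165.4962       827.4810
  6     2,190.00     1,855.6045    11,133.6273
  Σ                  2,730.7402    13,710.7163
Price P = Σ PV = 2,730.7402.
Macaulay duration = Σ(t·PV) / P = 13,710.7163 / 2,730.7402 = 5.02088 years.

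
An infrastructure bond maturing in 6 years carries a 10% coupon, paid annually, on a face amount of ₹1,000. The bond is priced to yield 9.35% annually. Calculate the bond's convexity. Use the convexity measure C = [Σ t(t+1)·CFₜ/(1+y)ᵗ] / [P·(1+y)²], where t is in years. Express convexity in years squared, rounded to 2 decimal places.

25.96

With y = 0.0935:
  t   CF        PV=CF/(1+0.0935)^t    t·PV        t(t+1)·PV
  1       100.00        91.4495        91.4495         182.8989
  2       100.00        83.6301       167.2601         501.7804
  3       100.00        76.4793       229.4378         917.7510
  4       100.00        69.9399       279.7595       1,398.7975
  5       100.00        63.9596       319.7982       1,918.7894
  6     1,100.00       643.3984     3,860.3903      27,022.7318
  Σ                  1,028.8567     4,948.0954      31,942.7491
P = 1,028.8567.
Convexity = Σ t(t+1)·PV / [P·(1+y)²] = 31,942.7491 / (1,028.8567 × 1.195742) = 25.96449.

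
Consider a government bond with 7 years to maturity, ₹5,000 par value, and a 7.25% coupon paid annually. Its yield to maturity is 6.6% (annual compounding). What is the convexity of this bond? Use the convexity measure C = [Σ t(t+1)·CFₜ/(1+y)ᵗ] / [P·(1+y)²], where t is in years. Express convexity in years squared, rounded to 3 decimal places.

With y = 0.066:
  t   CF        PV=CF/(1+0.066)^t    t·PV        t(t+1)·PV
  1       362.50       340.0563       340.0563         680.1126
  2       362.50       319.0021       638.0043       1,914.0129
  3       362.50       299.2515       897.7546       3,591.0185
  4       362.50       280.7238     1,122.8951       5,614.4755
  5       362.50       263.3431     1,316.7156       7,900.2938
  6       362.50       247.0386     1,482.2315      10,375.6204
  7     5,362.50     3,428.2057    23,997.4399     191,979.5191
  Σ                  5,177.6211    29,795.0973     222,055.0526
P = 5,177.6211.
Convexity = Σ t(t+1)·PV / [P·(1+y)²] = 222,055.0526 / (5,177.6211 × 1.136356) = 37.74122.

37.741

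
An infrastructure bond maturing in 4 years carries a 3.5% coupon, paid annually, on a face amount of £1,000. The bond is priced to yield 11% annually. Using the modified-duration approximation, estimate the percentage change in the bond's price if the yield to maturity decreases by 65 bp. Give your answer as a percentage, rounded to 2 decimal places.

+2.21%

Periodic yield y = 0.11. Modified duration first:
  t   CF        PV=CF/(1+0.11)^t    t·PV
  1        35.00        31.5315        31.5315
  2        35.00        28.4068        56.8136
  3        35.00        25.5917        76.7751
  4     1,035.00       681.7866     2,727.1462
  Σ                    767.3166     2,892.2664
P = 767.3166; D_Mac = 3.76933 yrs; D_mod = 3.76933/(1+0.11) = 3.39579 yrs.
ΔP/P ≈ -D_mod · Δy = -3.39579 × (-0.0065) = +0.022073 = +2.2073%.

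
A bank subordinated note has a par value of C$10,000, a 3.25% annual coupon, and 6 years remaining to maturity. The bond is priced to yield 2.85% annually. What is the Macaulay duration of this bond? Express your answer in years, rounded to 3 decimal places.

5.553 years

Periodic yield y = 0.0285. Discount each cash flow and weight by its year:
  t   CF        PV=CF/(1+0.0285)^t    t·PV
  1       325.00       315.9942       315.9942
  2       325.00       307.2379       614.4758
  3       325.00       298.7242       896.1727
  4       325.00       290.4465     1,161.7861
  5       325.00       282.3982     1,411.9909
  6    10,325.00     8,722.9681    52,337.8086
  Σ                 10,217.7691    56,738.2282
Price P = Σ PV = 10,217.7691.
Macaulay duration = Σ(t·PV) / P = 56,738.2282 / 10,217.7691 = 5.55290 years.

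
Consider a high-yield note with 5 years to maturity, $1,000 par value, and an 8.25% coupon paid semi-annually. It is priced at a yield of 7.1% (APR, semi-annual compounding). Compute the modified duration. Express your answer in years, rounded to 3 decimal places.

4.074 years

Periodic yield y = 0.0355. First find Macaulay duration:
  t   CF        PV=CF/(1+0.0355)^t    t·PV
  1        41.25        39.8358        39.8358
  2        41.25        38.4701        76.9403
  3        41.25        37.1513       111.4538
  4        41.25        35.8776       143.5105
  5        41.25        34.6476       173.2381
  6        41.25        33.4598       200.7588
  7        41.25        32.3127       226.1889
  8        41.25        31.2049       249.6394
  9        41.25        30.1351       271.2161
  10    1,041.25       734.6052     7,346.0517
  Σ                  1,047.7002     8,838.8334
P = 1,047.7002; Macaulay duration = 8,838.8334 / 1,047.7002 = 8.43641 half-year periods = 4.21821 years.
Modified duration = D_Mac / (1 + y) = 4.21821 / 1.0355 = 4.07359 years.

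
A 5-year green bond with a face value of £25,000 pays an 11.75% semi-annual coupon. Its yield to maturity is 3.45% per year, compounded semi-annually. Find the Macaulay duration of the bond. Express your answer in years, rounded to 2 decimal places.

Periodic yield y = 0.01725. Discount each cash flow and weight by its period:
  t   CF        PV=CF/(1+0.01725)^t    t·PV
  1     1,468.75     1,443.8437     1,443.8437
  2     1,468.75     1,419.3597     2,838.7195
  3     1,468.75     1,395.2910     4,185.8729
  4     1,468.75     1,371.6303     5,486.5214
  5     1,468.75     1,348.3709     6,741.8547
  6     1,468.75     1,325.5060     7,953.0358
  7     1,468.75     1,303.0287     9,121.2011
  8     1,468.75     1,280.9326    10,247.4611
  9     1,468.75     1,259.2112    11,332.9012
  10   26,468.75    22,307.7848   223,077.8483
  Σ                 34,454.9591   282,429.2597
Price P = Σ PV = 34,454.9591.
Macaulay duration = Σ(t·PV) / P = 282,429.2597 / 34,454.9591 = 8.19706 half-year periods.
In years: 8.19706 / 2 = 4.09853 years.

4.10 years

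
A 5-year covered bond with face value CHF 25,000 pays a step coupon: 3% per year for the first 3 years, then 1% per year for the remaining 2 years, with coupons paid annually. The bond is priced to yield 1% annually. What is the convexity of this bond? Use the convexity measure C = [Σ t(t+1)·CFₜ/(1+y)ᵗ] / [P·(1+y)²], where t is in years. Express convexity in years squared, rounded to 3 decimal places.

27.411

With y = 0.01:
  t   CF        PV=CF/(1+0.01)^t    t·PV        t(t+1)·PV
  1       750.00       742.5743       742.5743       1,485.1485
  2       750.00       735.2220     1,470.4441       4,411.3322
  3       750.00       727.9426     2,183.8278       8,735.3113
  4       250.00       240.2451       960.9803       4,804.9017
  5    25,250.00    24,024.5086   120,122.5431     720,735.2584
  Σ                 26,470.4926   125,480.3696     740,171.9522
P = 26,470.4926.
Convexity = Σ t(t+1)·PV / [P·(1+y)²] = 740,171.9522 / (26,470.4926 × 1.020100) = 27.41119.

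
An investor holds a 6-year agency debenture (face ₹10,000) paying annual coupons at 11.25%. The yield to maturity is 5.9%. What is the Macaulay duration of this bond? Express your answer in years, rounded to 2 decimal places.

Periodic yield y = 0.059. Discount each cash flow and weight by its year:
  t   CF        PV=CF/(1+0.059)^t    t·PV
  1     1,125.00     1,062.3229     1,062.3229
  2     1,125.00     1,003.1378     2,006.2756
  3     1,125.00       947.2501     2,841.7502
  4     1,125.00       894.4760     3,577.9039
  5     1,125.00       844.6421     4,223.2105
  6    11,125.00     7,887.2255    47,323.3531
  Σ                 12,639.0544    61,034.8163
Price P = Σ PV = 12,639.0544.
Macaulay duration = Σ(t·PV) / P = 61,034.8163 / 12,639.0544 = 4.82907 years.

4.83 years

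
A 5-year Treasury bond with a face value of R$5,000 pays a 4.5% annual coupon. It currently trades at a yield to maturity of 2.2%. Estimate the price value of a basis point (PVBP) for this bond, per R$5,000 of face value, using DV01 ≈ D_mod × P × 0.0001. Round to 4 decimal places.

R$2.4990

Periodic yield y = 0.022.
  t   CF        PV=CF/(1+0.022)^t    t·PV
  1       225.00       220.1566       220.1566
  2       225.00       215.4174       430.8347
  3       225.00       210.7802       632.3406
  4       225.00       206.2429       824.9715
  5     5,225.00     4,686.3187    23,431.5933
  Σ                  5,538.9157    25,539.8967
P = 5,538.9157; D_Mac = 4.61099 yrs; D_mod = 4.51173 yrs.
DV01 ≈ 4.51173 × 5,538.9157 × 0.0001 = 2.499011.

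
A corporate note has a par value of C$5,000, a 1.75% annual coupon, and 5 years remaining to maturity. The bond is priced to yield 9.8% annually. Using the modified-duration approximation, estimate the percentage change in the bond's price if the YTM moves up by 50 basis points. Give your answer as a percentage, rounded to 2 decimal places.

-2.18%

Periodic yield y = 0.098. Modified duration first:
  t   CF        PV=CF/(1+0.098)^t    t·PV
  1        87.50        79.6903        79.6903
  2        87.50        72.5777       145.1555
  3        87.50        66.0999       198.2998
  4        87.50        60.2003       240.8012
  5     5,087.50     3,187.8122    15,939.0608
  Σ                  3,466.3805    16,603.0076
P = 3,466.3805; D_Mac = 4.78972 yrs; D_mod = 4.78972/(1+0.098) = 4.36223 yrs.
ΔP/P ≈ -D_mod · Δy = -4.36223 × (+0.005) = -0.021811 = -2.1811%.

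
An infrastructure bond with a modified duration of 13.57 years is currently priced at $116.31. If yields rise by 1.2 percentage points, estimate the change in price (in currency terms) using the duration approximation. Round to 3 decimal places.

Duration approximation: ΔP/P ≈ -D_mod · Δy = -13.57 × (+0.012) = -0.162840.
ΔP ≈ 116.31 × (-0.162840) = -18.9399204.

-$18.940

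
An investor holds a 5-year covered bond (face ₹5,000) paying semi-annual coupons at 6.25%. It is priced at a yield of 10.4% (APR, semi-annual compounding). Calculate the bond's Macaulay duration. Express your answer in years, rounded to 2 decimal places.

4.30 years

Periodic yield y = 0.052. Discount each cash flow and weight by its period:
  t   CF        PV=CF/(1+0.052)^t    t·PV
  1       156.25       148.5266       148.5266
  2       156.25       141.1850       282.3700
  3       156.25       134.2063       402.6188
  4       156.25       127.5725       510.2900
  5       156.25       121.2666       606.3332
  6       156.25       115.2725       691.6348
  7       156.25       109.5746       767.0221
  8       156.25       104.1584       833.2668
  9       156.25        99.0098       891.0886
  10    5,156.25     3,105.8220    31,058.2204
  Σ                  4,206.5943    36,191.3713
Price P = Σ PV = 4,206.5943.
Macaulay duration = Σ(t·PV) / P = 36,191.3713 / 4,206.5943 = 8.60349 half-year periods.
In years: 8.60349 / 2 = 4.30174 years.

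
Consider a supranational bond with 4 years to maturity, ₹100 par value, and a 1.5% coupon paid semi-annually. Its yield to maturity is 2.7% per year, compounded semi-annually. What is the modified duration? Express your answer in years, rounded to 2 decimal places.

3.84 years

Periodic yield y = 0.0135. First find Macaulay duration:
  t   CF        PV=CF/(1+0.0135)^t    t·PV
  1         0.75         0.7400         0.7400
  2         0.75         0.7302         1.4603
  3         0.75         0.7204         2.1613
  4         0.75         0.7108         2.8433
  5         0.75         0.7014         3.5068
  6         0.75         0.6920         4.1521
  7         0.75         0.6828         4.7796
  8       100.75        90.5013       724.0108
  Σ                     95.4789       743.6542
P = 95.4789; Macaulay duration = 743.6542 / 95.4789 = 7.78867 half-year periods = 3.89434 years.
Modified duration = D_Mac / (1 + y) = 3.89434 / 1.0135 = 3.84246 years.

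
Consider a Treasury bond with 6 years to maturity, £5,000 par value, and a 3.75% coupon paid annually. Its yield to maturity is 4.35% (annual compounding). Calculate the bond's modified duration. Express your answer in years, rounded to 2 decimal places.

5.25 years

Periodic yield y = 0.0435. First find Macaulay duration:
  t   CF        PV=CF/(1+0.0435)^t    t·PV
  1       187.50       179.6838       179.6838
  2       187.50       172.1933       344.3867
  3       187.50       165.0152       495.0456
  4       187.50       158.1363       632.5450
  5       187.50       151.5441       757.7205
  6     5,187.50     4,017.9395    24,107.6368
  Σ                  4,844.5121    26,517.0183
P = 4,844.5121; Macaulay duration = 26,517.0183 / 4,844.5121 = 5.47362 years.
Modified duration = D_Mac / (1 + y) = 5.47362 / 1.0435 = 5.24544 years.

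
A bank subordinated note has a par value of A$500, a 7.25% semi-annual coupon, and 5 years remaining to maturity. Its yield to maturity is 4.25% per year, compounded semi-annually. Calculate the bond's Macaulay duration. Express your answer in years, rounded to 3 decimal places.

4.333 years

Periodic yield y = 0.02125. Discount each cash flow and weight by its period:
  t   CF        PV=CF/(1+0.02125)^t    t·PV
  1       18.125        17.7479        17.7479
  2       18.125        17.3786        34.7571
  3       18.125        17.0170        51.0509
  4       18.125        16.6629        66.6515
  5       18.125        16.3161        81.5807
  6       18.125        15.9766        95.8599
  7       18.125        15.6442       109.5094
  8       18.125        15.3187       122.5495
  9       18.125        14.9999       134.9994
  10     518.125       419.8690     4,198.6904
  Σ                    566.9309     4,913.3967
Price P = Σ PV = 566.9309.
Macaulay duration = Σ(t·PV) / P = 4,913.3967 / 566.9309 = 8.66666 half-year periods.
In years: 8.66666 / 2 = 4.33333 years.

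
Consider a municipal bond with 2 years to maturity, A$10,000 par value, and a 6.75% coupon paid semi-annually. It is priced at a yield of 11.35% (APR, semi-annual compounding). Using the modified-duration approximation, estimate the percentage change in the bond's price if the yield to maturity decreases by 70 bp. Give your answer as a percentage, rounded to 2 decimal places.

Periodic yield y = 0.05675. Modified duration first:
  t   CF        PV=CF/(1+0.05675)^t    t·PV
  1       337.50       319.3754       319.3754
  2       337.50       302.2242       604.4484
  3       337.50       285.9941       857.9822
  4    10,337.50     8,289.4649    33,157.8596
  Σ                  9,197.0586    34,939.6656
P = 9,197.0586; D_Mac = 3.79900 half-year periods = 1.89950 yrs; D_mod = 1.89950/(1+0.05675) = 1.79749 yrs.
ΔP/P ≈ -D_mod · Δy = -1.79749 × (-0.007) = +0.012582 = +1.2582%.

+1.26%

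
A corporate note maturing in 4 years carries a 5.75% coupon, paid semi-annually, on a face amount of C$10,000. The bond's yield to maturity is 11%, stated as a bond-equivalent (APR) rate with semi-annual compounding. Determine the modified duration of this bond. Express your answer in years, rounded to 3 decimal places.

Periodic yield y = 0.055. First find Macaulay duration:
  t   CF        PV=CF/(1+0.055)^t    t·PV
  1       287.50       272.5118       272.5118
  2       287.50       258.3051       516.6101
  3       287.50       244.8389       734.5168
  4       287.50       232.0748       928.2993
  5       287.50       219.9761     1,099.8806
  6       287.50       208.5082     1,251.0491
  7       287.50       197.6381     1,383.4666
  8    10,287.50     6,703.3234    53,626.5871
  Σ                  8,337.1764    59,812.9214
P = 8,337.1764; Macaulay duration = 59,812.9214 / 8,337.1764 = 7.17424 half-year periods = 3.58712 years.
Modified duration = D_Mac / (1 + y) = 3.58712 / 1.055 = 3.40011 years.

3.400 years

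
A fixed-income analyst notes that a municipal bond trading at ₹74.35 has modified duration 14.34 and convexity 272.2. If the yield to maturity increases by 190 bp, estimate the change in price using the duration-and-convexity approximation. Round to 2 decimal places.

-₹16.60

Duration effect: -D_mod·Δy = -14.34 × (+0.019) = -0.272460
Convexity effect: ½·C·(Δy)² = 0.5 × 272.2 × (0.019)² = +0.0491321
ΔP/P ≈ -0.272460 + 0.0491321 = -0.2233279
ΔP ≈ 74.35 × (-0.2233279) = -16.604429365.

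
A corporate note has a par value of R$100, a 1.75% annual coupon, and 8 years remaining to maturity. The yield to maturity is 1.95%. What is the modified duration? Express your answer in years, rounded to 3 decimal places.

7.386 years

Periodic yield y = 0.0195. First find Macaulay duration:
  t   CF        PV=CF/(1+0.0195)^t    t·PV
  1         1.75         1.7165         1.7165
  2         1.75         1.6837         3.3674
  3         1.75         1.6515         4.9545
  4         1.75         1.6199         6.4796
  5         1.75         1.5889         7.9446
  6         1.75         1.5585         9.3512
  7         1.75         1.5287        10.7010
  8       101.75        87.1840       697.4717
  Σ                     98.5317       741.9865
P = 98.5317; Macaulay duration = 741.9865 / 98.5317 = 7.53043 years.
Modified duration = D_Mac / (1 + y) = 7.53043 / 1.0195 = 7.38640 years.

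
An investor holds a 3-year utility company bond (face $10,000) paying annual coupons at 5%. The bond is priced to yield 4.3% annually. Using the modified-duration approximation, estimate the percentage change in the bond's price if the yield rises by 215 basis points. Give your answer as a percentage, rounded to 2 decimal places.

Periodic yield y = 0.043. Modified duration first:
  t   CF        PV=CF/(1+0.043)^t    t·PV
  1       500.00       479.3864       479.3864
  2       500.00       459.6226       919.2452
  3    10,500.00     9,254.1466    27,762.4397
  Σ                 10,193.1556    29,161.0713
P = 10,193.1556; D_Mac = 2.86085 yrs; D_mod = 2.86085/(1+0.043) = 2.74290 yrs.
ΔP/P ≈ -D_mod · Δy = -2.74290 × (+0.0215) = -0.058972 = -5.8972%.

-5.90%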